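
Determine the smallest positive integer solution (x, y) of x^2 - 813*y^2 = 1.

First expand sqrt(813) as a continued fraction. With x_i = (sqrt(813) + m_i)/d_i and (m_0, d_0) = (0, 1): a_0 = floor(sqrt(813)) = 28, since 28^2 = 784 <= 813 < 841 = 29^2.
Iterate m_{i+1} = d_i*a_i - m_i, d_{i+1} = (813 - m_{i+1}^2)/d_i, a_{i+1} = floor((a_0 + m_{i+1})/d_{i+1}):
  m_1 = 1*28 - 0 = 28, d_1 = (813 - 28^2)/1 = 29/1 = 29, a_1 = floor((28 + 28)/29) = 1.
  m_2 = 29*1 - 28 = 1, d_2 = (813 - 1^2)/29 = 812/29 = 28, a_2 = floor((28 + 1)/28) = 1.
  m_3 = 28*1 - 1 = 27, d_3 = (813 - 27^2)/28 = 84/28 = 3, a_3 = floor((28 + 27)/3) = 18.
  m_4 = 3*18 - 27 = 27, d_4 = (813 - 27^2)/3 = 84/3 = 28, a_4 = floor((28 + 27)/28) = 1.
  m_5 = 28*1 - 27 = 1, d_5 = (813 - 1^2)/28 = 812/28 = 29, a_5 = floor((28 + 1)/29) = 1.
  m_6 = 29*1 - 1 = 28, d_6 = (813 - 28^2)/29 = 29/29 = 1, a_6 = floor((28 + 28)/1) = 56.
  m_7 = 1*56 - 28 = 28, d_7 = (813 - 28^2)/1 = 29/1 = 29: (m_7, d_7) = (m_1, d_1) = (28, 29), so from here the quotients repeat a_1, ..., a_6; the period length is 6.
So sqrt(813) = [28; (1, 1, 18, 1, 1, 56)] with period length k = 6.
k is even, so the fundamental solution of x^2 - 813y^2 = 1 is (p_{k-1}, q_{k-1}) = (p_5, q_5); compute convergents through index 5.
Convergents (p_i = a_i*p_{i-1} + p_{i-2}, q_i = a_i*q_{i-1} + q_{i-2} with p_{-2}=0, p_{-1}=1, q_{-2}=1, q_{-1}=0):
  i=0: a_0=28, p_0 = 28*1 + 0 = 28, q_0 = 28*0 + 1 = 1.
  i=1: a_1=1, p_1 = 1*28 + 1 = 29, q_1 = 1*1 + 0 = 1.
  i=2: a_2=1, p_2 = 1*29 + 28 = 57, q_2 = 1*1 + 1 = 2.
  i=3: a_3=18, p_3 = 18*57 + 29 = 1055, q_3 = 18*2 + 1 = 37.
  i=4: a_4=1, p_4 = 1*1055 + 57 = 1112, q_4 = 1*37 + 2 = 39.
  i=5: a_5=1, p_5 = 1*1112 + 1055 = 2167, q_5 = 1*39 + 37 = 76.
Check: 2167^2 - 813*76^2 = 4695889 - 4695888 = 1, so (x, y) = (2167, 76) solves the equation, and by the theorem it is the least positive solution.

(x, y) = (2167, 76)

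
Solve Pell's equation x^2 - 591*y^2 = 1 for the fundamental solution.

First expand sqrt(591) as a continued fraction. With x_i = (sqrt(591) + m_i)/d_i and (m_0, d_0) = (0, 1): a_0 = floor(sqrt(591)) = 24, since 24^2 = 576 <= 591 < 625 = 25^2.
Iterate m_{i+1} = d_i*a_i - m_i, d_{i+1} = (591 - m_{i+1}^2)/d_i, a_{i+1} = floor((a_0 + m_{i+1})/d_{i+1}):
  m_1 = 1*24 - 0 = 24, d_1 = (591 - 24^2)/1 = 15/1 = 15, a_1 = floor((24 + 24)/15) = 3.
  m_2 = 15*3 - 24 = 21, d_2 = (591 - 21^2)/15 = 150/15 = 10, a_2 = floor((24 + 21)/10) = 4.
  m_3 = 10*4 - 21 = 19, d_3 = (591 - 19^2)/10 = 230/10 = 23, a_3 = floor((24 + 19)/23) = 1.
  m_4 = 23*1 - 19 = 4, d_4 = (591 - 4^2)/23 = 575/23 = 25, a_4 = floor((24 + 4)/25) = 1.
  m_5 = 25*1 - 4 = 21, d_5 = (591 - 21^2)/25 = 150/25 = 6, a_5 = floor((24 + 21)/6) = 7.
  m_6 = 6*7 - 21 = 21, d_6 = (591 - 21^2)/6 = 150/6 = 25, a_6 = floor((24 + 21)/25) = 1.
  m_7 = 25*1 - 21 = 4, d_7 = (591 - 4^2)/25 = 575/25 = 23, a_7 = floor((24 + 4)/23) = 1.
  m_8 = 23*1 - 4 = 19, d_8 = (591 - 19^2)/23 = 230/23 = 10, a_8 = floor((24 + 19)/10) = 4.
  m_9 = 10*4 - 19 = 21, d_9 = (591 - 21^2)/10 = 150/10 = 15, a_9 = floor((24 + 21)/15) = 3.
  m_10 = 15*3 - 21 = 24, d_10 = (591 - 24^2)/15 = 15/15 = 1, a_10 = floor((24 + 24)/1) = 48.
  m_11 = 1*48 - 24 = 24, d_11 = (591 - 24^2)/1 = 15/1 = 15: (m_11, d_11) = (m_1, d_1) = (24, 15), so from here the quotients repeat a_1, ..., a_10; the period length is 10.
So sqrt(591) = [24; (3, 4, 1, 1, 7, 1, 1, 4, 3, 48)] with period length k = 10.
k is even, so the fundamental solution of x^2 - 591y^2 = 1 is (p_{k-1}, q_{k-1}) = (p_9, q_9); compute convergents through index 9.
Convergents (p_i = a_i*p_{i-1} + p_{i-2}, q_i = a_i*q_{i-1} + q_{i-2} with p_{-2}=0, p_{-1}=1, q_{-2}=1, q_{-1}=0):
  i=0: a_0=24, p_0 = 24*1 + 0 = 24, q_0 = 24*0 + 1 = 1.
  i=1: a_1=3, p_1 = 3*24 + 1 = 73, q_1 = 3*1 + 0 = 3.
  i=2: a_2=4, p_2 = 4*73 + 24 = 316, q_2 = 4*3 + 1 = 13.
  i=3: a_3=1, p_3 = 1*316 + 73 = 389, q_3 = 1*13 + 3 = 16.
  i=4: a_4=1, p_4 = 1*389 + 316 = 705, q_4 = 1*16 + 13 = 29.
  i=5: a_5=7, p_5 = 7*705 + 389 = 5324, q_5 = 7*29 + 16 = 219.
  i=6: a_6=1, p_6 = 1*5324 + 705 = 6029, q_6 = 1*219 + 29 = 248.
  i=7: a_7=1, p_7 = 1*6029 + 5324 = 11353, q_7 = 1*248 + 219 = 467.
  i=8: a_8=4, p_8 = 4*11353 + 6029 = 51441, q_8 = 4*467 + 248 = 2116.
  i=9: a_9=3, p_9 = 3*51441 + 11353 = 165676, q_9 = 3*2116 + 467 = 6815.
Check: 165676^2 - 591*6815^2 = 27448536976 - 27448536975 = 1, so (x, y) = (165676, 6815) solves the equation, and by the theorem it is the least positive solution.

(x, y) = (165676, 6815)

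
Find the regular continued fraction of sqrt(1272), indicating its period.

Write x_i = (sqrt(1272) + m_i)/d_i with (m_0, d_0) = (0, 1). a_0 = floor(sqrt(1272)) = 35, since 35^2 = 1225 <= 1272 < 1296 = 36^2.
Iterate m_{i+1} = d_i*a_i - m_i, d_{i+1} = (1272 - m_{i+1}^2)/d_i, a_{i+1} = floor((a_0 + m_{i+1})/d_{i+1}):
  m_1 = 1*35 - 0 = 35, d_1 = (1272 - 35^2)/1 = 47/1 = 47, a_1 = floor((35 + 35)/47) = 1.
  m_2 = 47*1 - 35 = 12, d_2 = (1272 - 12^2)/47 = 1128/47 = 24, a_2 = floor((35 + 12)/24) = 1.
  m_3 = 24*1 - 12 = 12, d_3 = (1272 - 12^2)/24 = 1128/24 = 47, a_3 = floor((35 + 12)/47) = 1.
  m_4 = 47*1 - 12 = 35, d_4 = (1272 - 35^2)/47 = 47/47 = 1, a_4 = floor((35 + 35)/1) = 70.
  m_5 = 1*70 - 35 = 35, d_5 = (1272 - 35^2)/1 = 47/1 = 47: (m_5, d_5) = (m_1, d_1) = (35, 47), so from here the quotients repeat a_1, ..., a_4; the period length is 4.
Hence the expansion of sqrt(1272) is a_0 = 35 followed by the repeating block 1, 1, 1, 70 (period 4).

[35; (1, 1, 1, 70)]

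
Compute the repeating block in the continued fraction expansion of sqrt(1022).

Write x_i = (sqrt(1022) + m_i)/d_i with (m_0, d_0) = (0, 1). a_0 = floor(sqrt(1022)) = 31, since 31^2 = 961 <= 1022 < 1024 = 32^2.
Iterate m_{i+1} = d_i*a_i - m_i, d_{i+1} = (1022 - m_{i+1}^2)/d_i, a_{i+1} = floor((a_0 + m_{i+1})/d_{i+1}):
  m_1 = 1*31 - 0 = 31, d_1 = (1022 - 31^2)/1 = 61/1 = 61, a_1 = floor((31 + 31)/61) = 1.
  m_2 = 61*1 - 31 = 30, d_2 = (1022 - 30^2)/61 = 122/61 = 2, a_2 = floor((31 + 30)/2) = 30.
  m_3 = 2*30 - 30 = 30, d_3 = (1022 - 30^2)/2 = 122/2 = 61, a_3 = floor((31 + 30)/61) = 1.
  m_4 = 61*1 - 30 = 31, d_4 = (1022 - 31^2)/61 = 61/61 = 1, a_4 = floor((31 + 31)/1) = 62.
  m_5 = 1*62 - 31 = 31, d_5 = (1022 - 31^2)/1 = 61/1 = 61: (m_5, d_5) = (m_1, d_1) = (31, 61), so from here the quotients repeat a_1, ..., a_4; the period length is 4.
Hence the expansion of sqrt(1022) is a_0 = 31 followed by the repeating block 1, 30, 1, 62 (period 4).

[31; (1, 30, 1, 62)]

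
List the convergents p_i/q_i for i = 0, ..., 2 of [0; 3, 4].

Using the convergent recurrence p_i = a_i*p_{i-1} + p_{i-2}, q_i = a_i*q_{i-1} + q_{i-2} with p_{-2}=0, p_{-1}=1, q_{-2}=1, q_{-1}=0:
  i=0: a_0=0, p_0 = 0*1 + 0 = 0, q_0 = 0*0 + 1 = 1.
  i=1: a_1=3, p_1 = 3*0 + 1 = 1, q_1 = 3*1 + 0 = 3.
  i=2: a_2=4, p_2 = 4*1 + 0 = 4, q_2 = 4*3 + 1 = 13.

0/1, 1/3, 4/13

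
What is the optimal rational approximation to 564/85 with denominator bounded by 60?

Expand x = 564/85 as a continued fraction with the Euclidean algorithm:
  564 = 6*85 + 54, so a_0 = 6.
  85 = 1*54 + 31, so a_1 = 1.
  54 = 1*31 + 23, so a_2 = 1.
  31 = 1*23 + 8, so a_3 = 1.
  23 = 2*8 + 7, so a_4 = 2.
  8 = 1*7 + 1, so a_5 = 1.
  7 = 7*1 + 0, so a_6 = 7.
so x = [6; 1, 1, 1, 2, 1, 7].
Convergents (p_i = a_i*p_{i-1} + p_{i-2}, q_i = a_i*q_{i-1} + q_{i-2} with p_{-2}=0, p_{-1}=1, q_{-2}=1, q_{-1}=0), until the denominator exceeds 60:
  i=0: a_0=6, p_0 = 6*1 + 0 = 6, q_0 = 6*0 + 1 = 1.
  i=1: a_1=1, p_1 = 1*6 + 1 = 7, q_1 = 1*1 + 0 = 1.
  i=2: a_2=1, p_2 = 1*7 + 6 = 13, q_2 = 1*1 + 1 = 2.
  i=3: a_3=1, p_3 = 1*13 + 7 = 20, q_3 = 1*2 + 1 = 3.
  i=4: a_4=2, p_4 = 2*20 + 13 = 53, q_4 = 2*3 + 2 = 8.
  i=5: a_5=1, p_5 = 1*53 + 20 = 73, q_5 = 1*8 + 3 = 11.
  i=6: a_6=7, p_6 = 7*73 + 53 = 564, q_6 = 7*11 + 8 = 85.
q_6 = 85 > 60, so the last convergent with denominator <= 60 is p_5/q_5 = 73/11.
The closest fraction with denominator <= 60 is either p_5/q_5 or the intermediate fraction (k*p_5 + p_4)/(k*q_5 + q_4) with the largest k >= 1 whose denominator stays <= 60; these approach x as k grows, and every other convergent or intermediate fraction in range is farther away.
Largest k: floor((60 - q_4)/q_5) = floor((60 - 8)/11) = 4.
That gives (4*73 + 53)/(4*11 + 8) = 345/52.
Compare the errors: |x - 73/11| = |564*11 - 73*85|/(85*11) = 1/935, and |x - 345/52| = |564*52 - 345*85|/(85*52) = 3/4420.
Cross-multiplying, 3*935 = 2805 < 4420 = 1*4420, so 3/4420 is smaller: the intermediate fraction 345/52 is closer to x than 73/11.

345/52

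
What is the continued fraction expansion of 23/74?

Run the Euclidean algorithm on 23 and 74; the successive quotients are the partial quotients a_0, a_1, ... (each step inverts the fractional part left over by the previous one):
  23 = 0*74 + 23, so a_0 = 0.
  74 = 3*23 + 5, so a_1 = 3.
  23 = 4*5 + 3, so a_2 = 4.
  5 = 1*3 + 2, so a_3 = 1.
  3 = 1*2 + 1, so a_4 = 1.
  2 = 2*1 + 0, so a_5 = 2.
The remainder reaches 0 after 6 divisions, so the expansion has 6 partial quotients, read off in order.

[0; 3, 4, 1, 1, 2]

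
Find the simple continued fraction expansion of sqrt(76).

[8; (1, 2, 1, 1, 5, 4, 5, 1, 1, 2, 1, 16)]

Write x_i = (sqrt(76) + m_i)/d_i with (m_0, d_0) = (0, 1). a_0 = floor(sqrt(76)) = 8, since 8^2 = 64 <= 76 < 81 = 9^2.
Iterate m_{i+1} = d_i*a_i - m_i, d_{i+1} = (76 - m_{i+1}^2)/d_i, a_{i+1} = floor((a_0 + m_{i+1})/d_{i+1}):
  m_1 = 1*8 - 0 = 8, d_1 = (76 - 8^2)/1 = 12/1 = 12, a_1 = floor((8 + 8)/12) = 1.
  m_2 = 12*1 - 8 = 4, d_2 = (76 - 4^2)/12 = 60/12 = 5, a_2 = floor((8 + 4)/5) = 2.
  m_3 = 5*2 - 4 = 6, d_3 = (76 - 6^2)/5 = 40/5 = 8, a_3 = floor((8 + 6)/8) = 1.
  m_4 = 8*1 - 6 = 2, d_4 = (76 - 2^2)/8 = 72/8 = 9, a_4 = floor((8 + 2)/9) = 1.
  m_5 = 9*1 - 2 = 7, d_5 = (76 - 7^2)/9 = 27/9 = 3, a_5 = floor((8 + 7)/3) = 5.
  m_6 = 3*5 - 7 = 8, d_6 = (76 - 8^2)/3 = 12/3 = 4, a_6 = floor((8 + 8)/4) = 4.
  m_7 = 4*4 - 8 = 8, d_7 = (76 - 8^2)/4 = 12/4 = 3, a_7 = floor((8 + 8)/3) = 5.
  m_8 = 3*5 - 8 = 7, d_8 = (76 - 7^2)/3 = 27/3 = 9, a_8 = floor((8 + 7)/9) = 1.
  m_9 = 9*1 - 7 = 2, d_9 = (76 - 2^2)/9 = 72/9 = 8, a_9 = floor((8 + 2)/8) = 1.
  m_10 = 8*1 - 2 = 6, d_10 = (76 - 6^2)/8 = 40/8 = 5, a_10 = floor((8 + 6)/5) = 2.
  m_11 = 5*2 - 6 = 4, d_11 = (76 - 4^2)/5 = 60/5 = 12, a_11 = floor((8 + 4)/12) = 1.
  m_12 = 12*1 - 4 = 8, d_12 = (76 - 8^2)/12 = 12/12 = 1, a_12 = floor((8 + 8)/1) = 16.
  m_13 = 1*16 - 8 = 8, d_13 = (76 - 8^2)/1 = 12/1 = 12: (m_13, d_13) = (m_1, d_1) = (8, 12), so from here the quotients repeat a_1, ..., a_12; the period length is 12.
Hence the expansion of sqrt(76) is a_0 = 8 followed by the repeating block 1, 2, 1, 1, 5, 4, 5, 1, 1, 2, 1, 16 (period 12).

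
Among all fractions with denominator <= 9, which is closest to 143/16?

80/9

Expand x = 143/16 as a continued fraction with the Euclidean algorithm:
  143 = 8*16 + 15, so a_0 = 8.
  16 = 1*15 + 1, so a_1 = 1.
  15 = 15*1 + 0, so a_2 = 15.
so x = [8; 1, 15].
Convergents (p_i = a_i*p_{i-1} + p_{i-2}, q_i = a_i*q_{i-1} + q_{i-2} with p_{-2}=0, p_{-1}=1, q_{-2}=1, q_{-1}=0), until the denominator exceeds 9:
  i=0: a_0=8, p_0 = 8*1 + 0 = 8, q_0 = 8*0 + 1 = 1.
  i=1: a_1=1, p_1 = 1*8 + 1 = 9, q_1 = 1*1 + 0 = 1.
  i=2: a_2=15, p_2 = 15*9 + 8 = 143, q_2 = 15*1 + 1 = 16.
q_2 = 16 > 9, so the last convergent with denominator <= 9 is p_1/q_1 = 9/1.
The closest fraction with denominator <= 9 is either p_1/q_1 or the intermediate fraction (k*p_1 + p_0)/(k*q_1 + q_0) with the largest k >= 1 whose denominator stays <= 9; these approach x as k grows, and every other convergent or intermediate fraction in range is farther away.
Largest k: floor((9 - q_0)/q_1) = floor((9 - 1)/1) = 8.
That gives (8*9 + 8)/(8*1 + 1) = 80/9.
Compare the errors: |x - 9/1| = |143*1 - 9*16|/(16*1) = 1/16, and |x - 80/9| = |143*9 - 80*16|/(16*9) = 7/144.
Cross-multiplying, 7*16 = 112 < 144 = 1*144, so 7/144 is smaller: the intermediate fraction 80/9 is closer to x than 9/1.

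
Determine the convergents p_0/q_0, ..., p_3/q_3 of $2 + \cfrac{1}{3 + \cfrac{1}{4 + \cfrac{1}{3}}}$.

2/1, 7/3, 30/13, 97/42

Using the convergent recurrence p_i = a_i*p_{i-1} + p_{i-2}, q_i = a_i*q_{i-1} + q_{i-2} with p_{-2}=0, p_{-1}=1, q_{-2}=1, q_{-1}=0:
  i=0: a_0=2, p_0 = 2*1 + 0 = 2, q_0 = 2*0 + 1 = 1.
  i=1: a_1=3, p_1 = 3*2 + 1 = 7, q_1 = 3*1 + 0 = 3.
  i=2: a_2=4, p_2 = 4*7 + 2 = 30, q_2 = 4*3 + 1 = 13.
  i=3: a_3=3, p_3 = 3*30 + 7 = 97, q_3 = 3*13 + 3 = 42.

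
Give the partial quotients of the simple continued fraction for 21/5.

[4; 5]

Run the Euclidean algorithm on 21 and 5; the successive quotients are the partial quotients a_0, a_1, ... (each step inverts the fractional part left over by the previous one):
  21 = 4*5 + 1, so a_0 = 4.
  5 = 5*1 + 0, so a_1 = 5.
The remainder reaches 0 after 2 divisions, so the expansion has 2 partial quotients, read off in order.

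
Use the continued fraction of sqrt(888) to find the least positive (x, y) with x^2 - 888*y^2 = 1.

(x, y) = (149, 5)

First expand sqrt(888) as a continued fraction. With x_i = (sqrt(888) + m_i)/d_i and (m_0, d_0) = (0, 1): a_0 = floor(sqrt(888)) = 29, since 29^2 = 841 <= 888 < 900 = 30^2.
Iterate m_{i+1} = d_i*a_i - m_i, d_{i+1} = (888 - m_{i+1}^2)/d_i, a_{i+1} = floor((a_0 + m_{i+1})/d_{i+1}):
  m_1 = 1*29 - 0 = 29, d_1 = (888 - 29^2)/1 = 47/1 = 47, a_1 = floor((29 + 29)/47) = 1.
  m_2 = 47*1 - 29 = 18, d_2 = (888 - 18^2)/47 = 564/47 = 12, a_2 = floor((29 + 18)/12) = 3.
  m_3 = 12*3 - 18 = 18, d_3 = (888 - 18^2)/12 = 564/12 = 47, a_3 = floor((29 + 18)/47) = 1.
  m_4 = 47*1 - 18 = 29, d_4 = (888 - 29^2)/47 = 47/47 = 1, a_4 = floor((29 + 29)/1) = 58.
  m_5 = 1*58 - 29 = 29, d_5 = (888 - 29^2)/1 = 47/1 = 47: (m_5, d_5) = (m_1, d_1) = (29, 47), so from here the quotients repeat a_1, ..., a_4; the period length is 4.
So sqrt(888) = [29; (1, 3, 1, 58)] with period length k = 4.
k is even, so the fundamental solution of x^2 - 888y^2 = 1 is (p_{k-1}, q_{k-1}) = (p_3, q_3); compute convergents through index 3.
Convergents (p_i = a_i*p_{i-1} + p_{i-2}, q_i = a_i*q_{i-1} + q_{i-2} with p_{-2}=0, p_{-1}=1, q_{-2}=1, q_{-1}=0):
  i=0: a_0=29, p_0 = 29*1 + 0 = 29, q_0 = 29*0 + 1 = 1.
  i=1: a_1=1, p_1 = 1*29 + 1 = 30, q_1 = 1*1 + 0 = 1.
  i=2: a_2=3, p_2 = 3*30 + 29 = 119, q_2 = 3*1 + 1 = 4.
  i=3: a_3=1, p_3 = 1*119 + 30 = 149, q_3 = 1*4 + 1 = 5.
Check: 149^2 - 888*5^2 = 22201 - 22200 = 1, so (x, y) = (149, 5) solves the equation, and by the theorem it is the least positive solution.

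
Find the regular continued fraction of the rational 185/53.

Run the Euclidean algorithm on 185 and 53; the successive quotients are the partial quotients a_0, a_1, ... (each step inverts the fractional part left over by the previous one):
  185 = 3*53 + 26, so a_0 = 3.
  53 = 2*26 + 1, so a_1 = 2.
  26 = 26*1 + 0, so a_2 = 26.
The remainder reaches 0 after 3 divisions, so the expansion has 3 partial quotients, read off in order.

[3; 2, 26]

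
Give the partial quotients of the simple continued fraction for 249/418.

[0; 1, 1, 2, 8, 1, 8]

Run the Euclidean algorithm on 249 and 418; the successive quotients are the partial quotients a_0, a_1, ... (each step inverts the fractional part left over by the previous one):
  249 = 0*418 + 249, so a_0 = 0.
  418 = 1*249 + 169, so a_1 = 1.
  249 = 1*169 + 80, so a_2 = 1.
  169 = 2*80 + 9, so a_3 = 2.
  80 = 8*9 + 8, so a_4 = 8.
  9 = 1*8 + 1, so a_5 = 1.
  8 = 8*1 + 0, so a_6 = 8.
The remainder reaches 0 after 7 divisions, so the expansion has 7 partial quotients, read off in order.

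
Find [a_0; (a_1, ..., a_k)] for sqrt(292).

[17; (11, 2, 1, 3, 8, 3, 1, 2, 11, 34)]

Write x_i = (sqrt(292) + m_i)/d_i with (m_0, d_0) = (0, 1). a_0 = floor(sqrt(292)) = 17, since 17^2 = 289 <= 292 < 324 = 18^2.
Iterate m_{i+1} = d_i*a_i - m_i, d_{i+1} = (292 - m_{i+1}^2)/d_i, a_{i+1} = floor((a_0 + m_{i+1})/d_{i+1}):
  m_1 = 1*17 - 0 = 17, d_1 = (292 - 17^2)/1 = 3/1 = 3, a_1 = floor((17 + 17)/3) = 11.
  m_2 = 3*11 - 17 = 16, d_2 = (292 - 16^2)/3 = 36/3 = 12, a_2 = floor((17 + 16)/12) = 2.
  m_3 = 12*2 - 16 = 8, d_3 = (292 - 8^2)/12 = 228/12 = 19, a_3 = floor((17 + 8)/19) = 1.
  m_4 = 19*1 - 8 = 11, d_4 = (292 - 11^2)/19 = 171/19 = 9, a_4 = floor((17 + 11)/9) = 3.
  m_5 = 9*3 - 11 = 16, d_5 = (292 - 16^2)/9 = 36/9 = 4, a_5 = floor((17 + 16)/4) = 8.
  m_6 = 4*8 - 16 = 16, d_6 = (292 - 16^2)/4 = 36/4 = 9, a_6 = floor((17 + 16)/9) = 3.
  m_7 = 9*3 - 16 = 11, d_7 = (292 - 11^2)/9 = 171/9 = 19, a_7 = floor((17 + 11)/19) = 1.
  m_8 = 19*1 - 11 = 8, d_8 = (292 - 8^2)/19 = 228/19 = 12, a_8 = floor((17 + 8)/12) = 2.
  m_9 = 12*2 - 8 = 16, d_9 = (292 - 16^2)/12 = 36/12 = 3, a_9 = floor((17 + 16)/3) = 11.
  m_10 = 3*11 - 16 = 17, d_10 = (292 - 17^2)/3 = 3/3 = 1, a_10 = floor((17 + 17)/1) = 34.
  m_11 = 1*34 - 17 = 17, d_11 = (292 - 17^2)/1 = 3/1 = 3: (m_11, d_11) = (m_1, d_1) = (17, 3), so from here the quotients repeat a_1, ..., a_10; the period length is 10.
Hence the expansion of sqrt(292) is a_0 = 17 followed by the repeating block 11, 2, 1, 3, 8, 3, 1, 2, 11, 34 (period 10).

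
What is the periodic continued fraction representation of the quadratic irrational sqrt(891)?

Write x_i = (sqrt(891) + m_i)/d_i with (m_0, d_0) = (0, 1). a_0 = floor(sqrt(891)) = 29, since 29^2 = 841 <= 891 < 900 = 30^2.
Iterate m_{i+1} = d_i*a_i - m_i, d_{i+1} = (891 - m_{i+1}^2)/d_i, a_{i+1} = floor((a_0 + m_{i+1})/d_{i+1}):
  m_1 = 1*29 - 0 = 29, d_1 = (891 - 29^2)/1 = 50/1 = 50, a_1 = floor((29 + 29)/50) = 1.
  m_2 = 50*1 - 29 = 21, d_2 = (891 - 21^2)/50 = 450/50 = 9, a_2 = floor((29 + 21)/9) = 5.
  m_3 = 9*5 - 21 = 24, d_3 = (891 - 24^2)/9 = 315/9 = 35, a_3 = floor((29 + 24)/35) = 1.
  m_4 = 35*1 - 24 = 11, d_4 = (891 - 11^2)/35 = 770/35 = 22, a_4 = floor((29 + 11)/22) = 1.
  m_5 = 22*1 - 11 = 11, d_5 = (891 - 11^2)/22 = 770/22 = 35, a_5 = floor((29 + 11)/35) = 1.
  m_6 = 35*1 - 11 = 24, d_6 = (891 - 24^2)/35 = 315/35 = 9, a_6 = floor((29 + 24)/9) = 5.
  m_7 = 9*5 - 24 = 21, d_7 = (891 - 21^2)/9 = 450/9 = 50, a_7 = floor((29 + 21)/50) = 1.
  m_8 = 50*1 - 21 = 29, d_8 = (891 - 29^2)/50 = 50/50 = 1, a_8 = floor((29 + 29)/1) = 58.
  m_9 = 1*58 - 29 = 29, d_9 = (891 - 29^2)/1 = 50/1 = 50: (m_9, d_9) = (m_1, d_1) = (29, 50), so from here the quotients repeat a_1, ..., a_8; the period length is 8.
Hence the expansion of sqrt(891) is a_0 = 29 followed by the repeating block 1, 5, 1, 1, 1, 5, 1, 58 (period 8).

[29; (1, 5, 1, 1, 1, 5, 1, 58)]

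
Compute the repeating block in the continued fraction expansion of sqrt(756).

Write x_i = (sqrt(756) + m_i)/d_i with (m_0, d_0) = (0, 1). a_0 = floor(sqrt(756)) = 27, since 27^2 = 729 <= 756 < 784 = 28^2.
Iterate m_{i+1} = d_i*a_i - m_i, d_{i+1} = (756 - m_{i+1}^2)/d_i, a_{i+1} = floor((a_0 + m_{i+1})/d_{i+1}):
  m_1 = 1*27 - 0 = 27, d_1 = (756 - 27^2)/1 = 27/1 = 27, a_1 = floor((27 + 27)/27) = 2.
  m_2 = 27*2 - 27 = 27, d_2 = (756 - 27^2)/27 = 27/27 = 1, a_2 = floor((27 + 27)/1) = 54.
  m_3 = 1*54 - 27 = 27, d_3 = (756 - 27^2)/1 = 27/1 = 27: (m_3, d_3) = (m_1, d_1) = (27, 27), so from here the quotients repeat a_1, a_2; the period length is 2.
Hence the expansion of sqrt(756) is a_0 = 27 followed by the repeating block 2, 54 (period 2).

[27; (2, 54)]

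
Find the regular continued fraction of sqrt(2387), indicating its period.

Write x_i = (sqrt(2387) + m_i)/d_i with (m_0, d_0) = (0, 1). a_0 = floor(sqrt(2387)) = 48, since 48^2 = 2304 <= 2387 < 2401 = 49^2.
Iterate m_{i+1} = d_i*a_i - m_i, d_{i+1} = (2387 - m_{i+1}^2)/d_i, a_{i+1} = floor((a_0 + m_{i+1})/d_{i+1}):
  m_1 = 1*48 - 0 = 48, d_1 = (2387 - 48^2)/1 = 83/1 = 83, a_1 = floor((48 + 48)/83) = 1.
  m_2 = 83*1 - 48 = 35, d_2 = (2387 - 35^2)/83 = 1162/83 = 14, a_2 = floor((48 + 35)/14) = 5.
  m_3 = 14*5 - 35 = 35, d_3 = (2387 - 35^2)/14 = 1162/14 = 83, a_3 = floor((48 + 35)/83) = 1.
  m_4 = 83*1 - 35 = 48, d_4 = (2387 - 48^2)/83 = 83/83 = 1, a_4 = floor((48 + 48)/1) = 96.
  m_5 = 1*96 - 48 = 48, d_5 = (2387 - 48^2)/1 = 83/1 = 83: (m_5, d_5) = (m_1, d_1) = (48, 83), so from here the quotients repeat a_1, ..., a_4; the period length is 4.
Hence the expansion of sqrt(2387) is a_0 = 48 followed by the repeating block 1, 5, 1, 96 (period 4).

[48; (1, 5, 1, 96)]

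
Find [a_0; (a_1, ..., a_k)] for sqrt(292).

[17; (11, 2, 1, 3, 8, 3, 1, 2, 11, 34)]

Write x_i = (sqrt(292) + m_i)/d_i with (m_0, d_0) = (0, 1). a_0 = floor(sqrt(292)) = 17, since 17^2 = 289 <= 292 < 324 = 18^2.
Iterate m_{i+1} = d_i*a_i - m_i, d_{i+1} = (292 - m_{i+1}^2)/d_i, a_{i+1} = floor((a_0 + m_{i+1})/d_{i+1}):
  m_1 = 1*17 - 0 = 17, d_1 = (292 - 17^2)/1 = 3/1 = 3, a_1 = floor((17 + 17)/3) = 11.
  m_2 = 3*11 - 17 = 16, d_2 = (292 - 16^2)/3 = 36/3 = 12, a_2 = floor((17 + 16)/12) = 2.
  m_3 = 12*2 - 16 = 8, d_3 = (292 - 8^2)/12 = 228/12 = 19, a_3 = floor((17 + 8)/19) = 1.
  m_4 = 19*1 - 8 = 11, d_4 = (292 - 11^2)/19 = 171/19 = 9, a_4 = floor((17 + 11)/9) = 3.
  m_5 = 9*3 - 11 = 16, d_5 = (292 - 16^2)/9 = 36/9 = 4, a_5 = floor((17 + 16)/4) = 8.
  m_6 = 4*8 - 16 = 16, d_6 = (292 - 16^2)/4 = 36/4 = 9, a_6 = floor((17 + 16)/9) = 3.
  m_7 = 9*3 - 16 = 11, d_7 = (292 - 11^2)/9 = 171/9 = 19, a_7 = floor((17 + 11)/19) = 1.
  m_8 = 19*1 - 11 = 8, d_8 = (292 - 8^2)/19 = 228/19 = 12, a_8 = floor((17 + 8)/12) = 2.
  m_9 = 12*2 - 8 = 16, d_9 = (292 - 16^2)/12 = 36/12 = 3, a_9 = floor((17 + 16)/3) = 11.
  m_10 = 3*11 - 16 = 17, d_10 = (292 - 17^2)/3 = 3/3 = 1, a_10 = floor((17 + 17)/1) = 34.
  m_11 = 1*34 - 17 = 17, d_11 = (292 - 17^2)/1 = 3/1 = 3: (m_11, d_11) = (m_1, d_1) = (17, 3), so from here the quotients repeat a_1, ..., a_10; the period length is 10.
Hence the expansion of sqrt(292) is a_0 = 17 followed by the repeating block 11, 2, 1, 3, 8, 3, 1, 2, 11, 34 (period 10).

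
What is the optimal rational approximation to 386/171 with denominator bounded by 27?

Expand x = 386/171 as a continued fraction with the Euclidean algorithm:
  386 = 2*171 + 44, so a_0 = 2.
  171 = 3*44 + 39, so a_1 = 3.
  44 = 1*39 + 5, so a_2 = 1.
  39 = 7*5 + 4, so a_3 = 7.
  5 = 1*4 + 1, so a_4 = 1.
  4 = 4*1 + 0, so a_5 = 4.
so x = [2; 3, 1, 7, 1, 4].
Convergents (p_i = a_i*p_{i-1} + p_{i-2}, q_i = a_i*q_{i-1} + q_{i-2} with p_{-2}=0, p_{-1}=1, q_{-2}=1, q_{-1}=0), until the denominator exceeds 27:
  i=0: a_0=2, p_0 = 2*1 + 0 = 2, q_0 = 2*0 + 1 = 1.
  i=1: a_1=3, p_1 = 3*2 + 1 = 7, q_1 = 3*1 + 0 = 3.
  i=2: a_2=1, p_2 = 1*7 + 2 = 9, q_2 = 1*3 + 1 = 4.
  i=3: a_3=7, p_3 = 7*9 + 7 = 70, q_3 = 7*4 + 3 = 31.
q_3 = 31 > 27, so the last convergent with denominator <= 27 is p_2/q_2 = 9/4.
The closest fraction with denominator <= 27 is either p_2/q_2 or the intermediate fraction (k*p_2 + p_1)/(k*q_2 + q_1) with the largest k >= 1 whose denominator stays <= 27; these approach x as k grows, and every other convergent or intermediate fraction in range is farther away.
Largest k: floor((27 - q_1)/q_2) = floor((27 - 3)/4) = 6.
That gives (6*9 + 7)/(6*4 + 3) = 61/27.
Compare the errors: |x - 9/4| = |386*4 - 9*171|/(171*4) = 5/684, and |x - 61/27| = |386*27 - 61*171|/(171*27) = 9/4617.
Cross-multiplying, 9*684 = 6156 < 23085 = 5*4617, so 9/4617 is smaller: the intermediate fraction 61/27 is closer to x than 9/4.

61/27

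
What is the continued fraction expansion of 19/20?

[0; 1, 19]

Run the Euclidean algorithm on 19 and 20; the successive quotients are the partial quotients a_0, a_1, ... (each step inverts the fractional part left over by the previous one):
  19 = 0*20 + 19, so a_0 = 0.
  20 = 1*19 + 1, so a_1 = 1.
  19 = 19*1 + 0, so a_2 = 19.
The remainder reaches 0 after 3 divisions, so the expansion has 3 partial quotients, read off in order.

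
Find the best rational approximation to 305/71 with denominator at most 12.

43/10

Expand x = 305/71 as a continued fraction with the Euclidean algorithm:
  305 = 4*71 + 21, so a_0 = 4.
  71 = 3*21 + 8, so a_1 = 3.
  21 = 2*8 + 5, so a_2 = 2.
  8 = 1*5 + 3, so a_3 = 1.
  5 = 1*3 + 2, so a_4 = 1.
  3 = 1*2 + 1, so a_5 = 1.
  2 = 2*1 + 0, so a_6 = 2.
so x = [4; 3, 2, 1, 1, 1, 2].
Convergents (p_i = a_i*p_{i-1} + p_{i-2}, q_i = a_i*q_{i-1} + q_{i-2} with p_{-2}=0, p_{-1}=1, q_{-2}=1, q_{-1}=0), until the denominator exceeds 12:
  i=0: a_0=4, p_0 = 4*1 + 0 = 4, q_0 = 4*0 + 1 = 1.
  i=1: a_1=3, p_1 = 3*4 + 1 = 13, q_1 = 3*1 + 0 = 3.
  i=2: a_2=2, p_2 = 2*13 + 4 = 30, q_2 = 2*3 + 1 = 7.
  i=3: a_3=1, p_3 = 1*30 + 13 = 43, q_3 = 1*7 + 3 = 10.
  i=4: a_4=1, p_4 = 1*43 + 30 = 73, q_4 = 1*10 + 7 = 17.
q_4 = 17 > 12, so the last convergent with denominator <= 12 is p_3/q_3 = 43/10.
The closest fraction with denominator <= 12 is either p_3/q_3 or the intermediate fraction (k*p_3 + p_2)/(k*q_3 + q_2) with the largest k >= 1 whose denominator stays <= 12; these approach x as k grows, and every other convergent or intermediate fraction in range is farther away.
Largest k: floor((12 - q_2)/q_3) = floor((12 - 7)/10) = 0.
Since k = 0, no intermediate fraction beyond p_3/q_3 has denominator <= 12, so the convergent 43/10 is the closest (its error is |305*10 - 43*71|/(71*10) = 3/710).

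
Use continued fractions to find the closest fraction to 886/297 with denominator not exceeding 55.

Expand x = 886/297 as a continued fraction with the Euclidean algorithm:
  886 = 2*297 + 292, so a_0 = 2.
  297 = 1*292 + 5, so a_1 = 1.
  292 = 58*5 + 2, so a_2 = 58.
  5 = 2*2 + 1, so a_3 = 2.
  2 = 2*1 + 0, so a_4 = 2.
so x = [2; 1, 58, 2, 2].
Convergents (p_i = a_i*p_{i-1} + p_{i-2}, q_i = a_i*q_{i-1} + q_{i-2} with p_{-2}=0, p_{-1}=1, q_{-2}=1, q_{-1}=0), until the denominator exceeds 55:
  i=0: a_0=2, p_0 = 2*1 + 0 = 2, q_0 = 2*0 + 1 = 1.
  i=1: a_1=1, p_1 = 1*2 + 1 = 3, q_1 = 1*1 + 0 = 1.
  i=2: a_2=58, p_2 = 58*3 + 2 = 176, q_2 = 58*1 + 1 = 59.
q_2 = 59 > 55, so the last convergent with denominator <= 55 is p_1/q_1 = 3/1.
The closest fraction with denominator <= 55 is either p_1/q_1 or the intermediate fraction (k*p_1 + p_0)/(k*q_1 + q_0) with the largest k >= 1 whose denominator stays <= 55; these approach x as k grows, and every other convergent or intermediate fraction in range is farther away.
Largest k: floor((55 - q_0)/q_1) = floor((55 - 1)/1) = 54.
That gives (54*3 + 2)/(54*1 + 1) = 164/55.
Compare the errors: |x - 3/1| = |886*1 - 3*297|/(297*1) = 5/297, and |x - 164/55| = |886*55 - 164*297|/(297*55) = 22/16335.
Cross-multiplying, 22*297 = 6534 < 81675 = 5*16335, so 22/16335 is smaller: the intermediate fraction 164/55 is closer to x than 3/1.

164/55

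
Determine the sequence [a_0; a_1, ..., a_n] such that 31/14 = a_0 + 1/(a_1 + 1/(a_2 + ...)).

[2; 4, 1, 2]

Run the Euclidean algorithm on 31 and 14; the successive quotients are the partial quotients a_0, a_1, ... (each step inverts the fractional part left over by the previous one):
  31 = 2*14 + 3, so a_0 = 2.
  14 = 4*3 + 2, so a_1 = 4.
  3 = 1*2 + 1, so a_2 = 1.
  2 = 2*1 + 0, so a_3 = 2.
The remainder reaches 0 after 4 divisions, so the expansion has 4 partial quotients, read off in order.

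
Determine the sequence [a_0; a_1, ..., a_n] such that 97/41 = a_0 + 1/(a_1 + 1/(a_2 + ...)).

Run the Euclidean algorithm on 97 and 41; the successive quotients are the partial quotients a_0, a_1, ... (each step inverts the fractional part left over by the previous one):
  97 = 2*41 + 15, so a_0 = 2.
  41 = 2*15 + 11, so a_1 = 2.
  15 = 1*11 + 4, so a_2 = 1.
  11 = 2*4 + 3, so a_3 = 2.
  4 = 1*3 + 1, so a_4 = 1.
  3 = 3*1 + 0, so a_5 = 3.
The remainder reaches 0 after 6 divisions, so the expansion has 6 partial quotients, read off in order.

[2; 2, 1, 2, 1, 3]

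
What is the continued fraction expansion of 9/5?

[1; 1, 4]

Run the Euclidean algorithm on 9 and 5; the successive quotients are the partial quotients a_0, a_1, ... (each step inverts the fractional part left over by the previous one):
  9 = 1*5 + 4, so a_0 = 1.
  5 = 1*4 + 1, so a_1 = 1.
  4 = 4*1 + 0, so a_2 = 4.
The remainder reaches 0 after 3 divisions, so the expansion has 3 partial quotients, read off in order.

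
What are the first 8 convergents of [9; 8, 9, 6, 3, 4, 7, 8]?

9/1, 73/8, 666/73, 4069/446, 12873/1411, 55561/6090, 401800/44041, 3269961/358418

Using the convergent recurrence p_i = a_i*p_{i-1} + p_{i-2}, q_i = a_i*q_{i-1} + q_{i-2} with p_{-2}=0, p_{-1}=1, q_{-2}=1, q_{-1}=0:
  i=0: a_0=9, p_0 = 9*1 + 0 = 9, q_0 = 9*0 + 1 = 1.
  i=1: a_1=8, p_1 = 8*9 + 1 = 73, q_1 = 8*1 + 0 = 8.
  i=2: a_2=9, p_2 = 9*73 + 9 = 666, q_2 = 9*8 + 1 = 73.
  i=3: a_3=6, p_3 = 6*666 + 73 = 4069, q_3 = 6*73 + 8 = 446.
  i=4: a_4=3, p_4 = 3*4069 + 666 = 12873, q_4 = 3*446 + 73 = 1411.
  i=5: a_5=4, p_5 = 4*12873 + 4069 = 55561, q_5 = 4*1411 + 446 = 6090.
  i=6: a_6=7, p_6 = 7*55561 + 12873 = 401800, q_6 = 7*6090 + 1411 = 44041.
  i=7: a_7=8, p_7 = 8*401800 + 55561 = 3269961, q_7 = 8*44041 + 6090 = 358418.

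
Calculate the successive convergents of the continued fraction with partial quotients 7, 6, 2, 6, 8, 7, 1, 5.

Using the convergent recurrence p_i = a_i*p_{i-1} + p_{i-2}, q_i = a_i*q_{i-1} + q_{i-2} with p_{-2}=0, p_{-1}=1, q_{-2}=1, q_{-1}=0:
  i=0: a_0=7, p_0 = 7*1 + 0 = 7, q_0 = 7*0 + 1 = 1.
  i=1: a_1=6, p_1 = 6*7 + 1 = 43, q_1 = 6*1 + 0 = 6.
  i=2: a_2=2, p_2 = 2*43 + 7 = 93, q_2 = 2*6 + 1 = 13.
  i=3: a_3=6, p_3 = 6*93 + 43 = 601, q_3 = 6*13 + 6 = 84.
  i=4: a_4=8, p_4 = 8*601 + 93 = 4901, q_4 = 8*84 + 13 = 685.
  i=5: a_5=7, p_5 = 7*4901 + 601 = 34908, q_5 = 7*685 + 84 = 4879.
  i=6: a_6=1, p_6 = 1*34908 + 4901 = 39809, q_6 = 1*4879 + 685 = 5564.
  i=7: a_7=5, p_7 = 5*39809 + 34908 = 233953, q_7 = 5*5564 + 4879 = 32699.

7/1, 43/6, 93/13, 601/84, 4901/685, 34908/4879, 39809/5564, 233953/32699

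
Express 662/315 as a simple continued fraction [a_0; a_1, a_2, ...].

[2; 9, 1, 5, 2, 2]

Run the Euclidean algorithm on 662 and 315; the successive quotients are the partial quotients a_0, a_1, ... (each step inverts the fractional part left over by the previous one):
  662 = 2*315 + 32, so a_0 = 2.
  315 = 9*32 + 27, so a_1 = 9.
  32 = 1*27 + 5, so a_2 = 1.
  27 = 5*5 + 2, so a_3 = 5.
  5 = 2*2 + 1, so a_4 = 2.
  2 = 2*1 + 0, so a_5 = 2.
The remainder reaches 0 after 6 divisions, so the expansion has 6 partial quotients, read off in order.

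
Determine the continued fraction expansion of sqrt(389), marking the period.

Write x_i = (sqrt(389) + m_i)/d_i with (m_0, d_0) = (0, 1). a_0 = floor(sqrt(389)) = 19, since 19^2 = 361 <= 389 < 400 = 20^2.
Iterate m_{i+1} = d_i*a_i - m_i, d_{i+1} = (389 - m_{i+1}^2)/d_i, a_{i+1} = floor((a_0 + m_{i+1})/d_{i+1}):
  m_1 = 1*19 - 0 = 19, d_1 = (389 - 19^2)/1 = 28/1 = 28, a_1 = floor((19 + 19)/28) = 1.
  m_2 = 28*1 - 19 = 9, d_2 = (389 - 9^2)/28 = 308/28 = 11, a_2 = floor((19 + 9)/11) = 2.
  m_3 = 11*2 - 9 = 13, d_3 = (389 - 13^2)/11 = 220/11 = 20, a_3 = floor((19 + 13)/20) = 1.
  m_4 = 20*1 - 13 = 7, d_4 = (389 - 7^2)/20 = 340/20 = 17, a_4 = floor((19 + 7)/17) = 1.
  m_5 = 17*1 - 7 = 10, d_5 = (389 - 10^2)/17 = 289/17 = 17, a_5 = floor((19 + 10)/17) = 1.
  m_6 = 17*1 - 10 = 7, d_6 = (389 - 7^2)/17 = 340/17 = 20, a_6 = floor((19 + 7)/20) = 1.
  m_7 = 20*1 - 7 = 13, d_7 = (389 - 13^2)/20 = 220/20 = 11, a_7 = floor((19 + 13)/11) = 2.
  m_8 = 11*2 - 13 = 9, d_8 = (389 - 9^2)/11 = 308/11 = 28, a_8 = floor((19 + 9)/28) = 1.
  m_9 = 28*1 - 9 = 19, d_9 = (389 - 19^2)/28 = 28/28 = 1, a_9 = floor((19 + 19)/1) = 38.
  m_10 = 1*38 - 19 = 19, d_10 = (389 - 19^2)/1 = 28/1 = 28: (m_10, d_10) = (m_1, d_1) = (19, 28), so from here the quotients repeat a_1, ..., a_9; the period length is 9.
Hence the expansion of sqrt(389) is a_0 = 19 followed by the repeating block 1, 2, 1, 1, 1, 1, 2, 1, 38 (period 9).

[19; (1, 2, 1, 1, 1, 1, 2, 1, 38)]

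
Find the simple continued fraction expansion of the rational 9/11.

[0; 1, 4, 2]

Run the Euclidean algorithm on 9 and 11; the successive quotients are the partial quotients a_0, a_1, ... (each step inverts the fractional part left over by the previous one):
  9 = 0*11 + 9, so a_0 = 0.
  11 = 1*9 + 2, so a_1 = 1.
  9 = 4*2 + 1, so a_2 = 4.
  2 = 2*1 + 0, so a_3 = 2.
The remainder reaches 0 after 4 divisions, so the expansion has 4 partial quotients, read off in order.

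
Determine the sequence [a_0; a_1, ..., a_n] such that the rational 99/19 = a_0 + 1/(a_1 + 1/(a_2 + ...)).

Run the Euclidean algorithm on 99 and 19; the successive quotients are the partial quotients a_0, a_1, ... (each step inverts the fractional part left over by the previous one):
  99 = 5*19 + 4, so a_0 = 5.
  19 = 4*4 + 3, so a_1 = 4.
  4 = 1*3 + 1, so a_2 = 1.
  3 = 3*1 + 0, so a_3 = 3.
The remainder reaches 0 after 4 divisions, so the expansion has 4 partial quotients, read off in order.

[5; 4, 1, 3]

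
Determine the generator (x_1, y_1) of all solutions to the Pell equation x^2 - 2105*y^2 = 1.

First expand sqrt(2105) as a continued fraction. With x_i = (sqrt(2105) + m_i)/d_i and (m_0, d_0) = (0, 1): a_0 = floor(sqrt(2105)) = 45, since 45^2 = 2025 <= 2105 < 2116 = 46^2.
Iterate m_{i+1} = d_i*a_i - m_i, d_{i+1} = (2105 - m_{i+1}^2)/d_i, a_{i+1} = floor((a_0 + m_{i+1})/d_{i+1}):
  m_1 = 1*45 - 0 = 45, d_1 = (2105 - 45^2)/1 = 80/1 = 80, a_1 = floor((45 + 45)/80) = 1.
  m_2 = 80*1 - 45 = 35, d_2 = (2105 - 35^2)/80 = 880/80 = 11, a_2 = floor((45 + 35)/11) = 7.
  m_3 = 11*7 - 35 = 42, d_3 = (2105 - 42^2)/11 = 341/11 = 31, a_3 = floor((45 + 42)/31) = 2.
  m_4 = 31*2 - 42 = 20, d_4 = (2105 - 20^2)/31 = 1705/31 = 55, a_4 = floor((45 + 20)/55) = 1.
  m_5 = 55*1 - 20 = 35, d_5 = (2105 - 35^2)/55 = 880/55 = 16, a_5 = floor((45 + 35)/16) = 5.
  m_6 = 16*5 - 35 = 45, d_6 = (2105 - 45^2)/16 = 80/16 = 5, a_6 = floor((45 + 45)/5) = 18.
  m_7 = 5*18 - 45 = 45, d_7 = (2105 - 45^2)/5 = 80/5 = 16, a_7 = floor((45 + 45)/16) = 5.
  m_8 = 16*5 - 45 = 35, d_8 = (2105 - 35^2)/16 = 880/16 = 55, a_8 = floor((45 + 35)/55) = 1.
  m_9 = 55*1 - 35 = 20, d_9 = (2105 - 20^2)/55 = 1705/55 = 31, a_9 = floor((45 + 20)/31) = 2.
  m_10 = 31*2 - 20 = 42, d_10 = (2105 - 42^2)/31 = 341/31 = 11, a_10 = floor((45 + 42)/11) = 7.
  m_11 = 11*7 - 42 = 35, d_11 = (2105 - 35^2)/11 = 880/11 = 80, a_11 = floor((45 + 35)/80) = 1.
  m_12 = 80*1 - 35 = 45, d_12 = (2105 - 45^2)/80 = 80/80 = 1, a_12 = floor((45 + 45)/1) = 90.
  m_13 = 1*90 - 45 = 45, d_13 = (2105 - 45^2)/1 = 80/1 = 80: (m_13, d_13) = (m_1, d_1) = (45, 80), so from here the quotients repeat a_1, ..., a_12; the period length is 12.
So sqrt(2105) = [45; (1, 7, 2, 1, 5, 18, 5, 1, 2, 7, 1, 90)] with period length k = 12.
k is even, so the fundamental solution of x^2 - 2105y^2 = 1 is (p_{k-1}, q_{k-1}) = (p_11, q_11); compute convergents through index 11.
Convergents (p_i = a_i*p_{i-1} + p_{i-2}, q_i = a_i*q_{i-1} + q_{i-2} with p_{-2}=0, p_{-1}=1, q_{-2}=1, q_{-1}=0):
  i=0: a_0=45, p_0 = 45*1 + 0 = 45, q_0 = 45*0 + 1 = 1.
  i=1: a_1=1, p_1 = 1*45 + 1 = 46, q_1 = 1*1 + 0 = 1.
  i=2: a_2=7, p_2 = 7*46 + 45 = 367, q_2 = 7*1 + 1 = 8.
  i=3: a_3=2, p_3 = 2*367 + 46 = 780, q_3 = 2*8 + 1 = 17.
  i=4: a_4=1, p_4 = 1*780 + 367 = 1147, q_4 = 1*17 + 8 = 25.
  i=5: a_5=5, p_5 = 5*1147 + 780 = 6515, q_5 = 5*25 + 17 = 142.
  i=6: a_6=18, p_6 = 18*6515 + 1147 = 118417, q_6 = 18*142 + 25 = 2581.
  i=7: a_7=5, p_7 = 5*118417 + 6515 = 598600, q_7 = 5*2581 + 142 = 13047.
  i=8: a_8=1, p_8 = 1*598600 + 118417 = 717017, q_8 = 1*13047 + 2581 = 15628.
  i=9: a_9=2, p_9 = 2*717017 + 598600 = 2032634, q_9 = 2*15628 + 13047 = 44303.
  i=10: a_10=7, p_10 = 7*2032634 + 717017 = 14945455, q_10 = 7*44303 + 15628 = 325749.
  i=11: a_11=1, p_11 = 1*14945455 + 2032634 = 16978089, q_11 = 1*325749 + 44303 = 370052.
Check: 16978089^2 - 2105*370052^2 = 288255506091921 - 288255506091920 = 1, so (x, y) = (16978089, 370052) solves the equation, and by the theorem it is the least positive solution.

(x, y) = (16978089, 370052)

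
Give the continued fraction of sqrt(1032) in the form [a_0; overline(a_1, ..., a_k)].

[32; overline(8, 64)]

Write x_i = (sqrt(1032) + m_i)/d_i with (m_0, d_0) = (0, 1). a_0 = floor(sqrt(1032)) = 32, since 32^2 = 1024 <= 1032 < 1089 = 33^2.
Iterate m_{i+1} = d_i*a_i - m_i, d_{i+1} = (1032 - m_{i+1}^2)/d_i, a_{i+1} = floor((a_0 + m_{i+1})/d_{i+1}):
  m_1 = 1*32 - 0 = 32, d_1 = (1032 - 32^2)/1 = 8/1 = 8, a_1 = floor((32 + 32)/8) = 8.
  m_2 = 8*8 - 32 = 32, d_2 = (1032 - 32^2)/8 = 8/8 = 1, a_2 = floor((32 + 32)/1) = 64.
  m_3 = 1*64 - 32 = 32, d_3 = (1032 - 32^2)/1 = 8/1 = 8: (m_3, d_3) = (m_1, d_1) = (32, 8), so from here the quotients repeat a_1, a_2; the period length is 2.
Hence the expansion of sqrt(1032) is a_0 = 32 followed by the repeating block 8, 64 (period 2).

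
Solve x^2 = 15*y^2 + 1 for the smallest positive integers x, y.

(x, y) = (4, 1)

First expand sqrt(15) as a continued fraction. With x_i = (sqrt(15) + m_i)/d_i and (m_0, d_0) = (0, 1): a_0 = floor(sqrt(15)) = 3, since 3^2 = 9 <= 15 < 16 = 4^2.
Iterate m_{i+1} = d_i*a_i - m_i, d_{i+1} = (15 - m_{i+1}^2)/d_i, a_{i+1} = floor((a_0 + m_{i+1})/d_{i+1}):
  m_1 = 1*3 - 0 = 3, d_1 = (15 - 3^2)/1 = 6/1 = 6, a_1 = floor((3 + 3)/6) = 1.
  m_2 = 6*1 - 3 = 3, d_2 = (15 - 3^2)/6 = 6/6 = 1, a_2 = floor((3 + 3)/1) = 6.
  m_3 = 1*6 - 3 = 3, d_3 = (15 - 3^2)/1 = 6/1 = 6: (m_3, d_3) = (m_1, d_1) = (3, 6), so from here the quotients repeat a_1, a_2; the period length is 2.
So sqrt(15) = [3; (1, 6)] with period length k = 2.
k is even, so the fundamental solution of x^2 - 15y^2 = 1 is (p_{k-1}, q_{k-1}) = (p_1, q_1); compute convergents through index 1.
Convergents (p_i = a_i*p_{i-1} + p_{i-2}, q_i = a_i*q_{i-1} + q_{i-2} with p_{-2}=0, p_{-1}=1, q_{-2}=1, q_{-1}=0):
  i=0: a_0=3, p_0 = 3*1 + 0 = 3, q_0 = 3*0 + 1 = 1.
  i=1: a_1=1, p_1 = 1*3 + 1 = 4, q_1 = 1*1 + 0 = 1.
Check: 4^2 - 15*1^2 = 16 - 15 = 1, so (x, y) = (4, 1) solves the equation, and by the theorem it is the least positive solution.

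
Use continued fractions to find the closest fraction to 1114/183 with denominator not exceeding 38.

140/23

Expand x = 1114/183 as a continued fraction with the Euclidean algorithm:
  1114 = 6*183 + 16, so a_0 = 6.
  183 = 11*16 + 7, so a_1 = 11.
  16 = 2*7 + 2, so a_2 = 2.
  7 = 3*2 + 1, so a_3 = 3.
  2 = 2*1 + 0, so a_4 = 2.
so x = [6; 11, 2, 3, 2].
Convergents (p_i = a_i*p_{i-1} + p_{i-2}, q_i = a_i*q_{i-1} + q_{i-2} with p_{-2}=0, p_{-1}=1, q_{-2}=1, q_{-1}=0), until the denominator exceeds 38:
  i=0: a_0=6, p_0 = 6*1 + 0 = 6, q_0 = 6*0 + 1 = 1.
  i=1: a_1=11, p_1 = 11*6 + 1 = 67, q_1 = 11*1 + 0 = 11.
  i=2: a_2=2, p_2 = 2*67 + 6 = 140, q_2 = 2*11 + 1 = 23.
  i=3: a_3=3, p_3 = 3*140 + 67 = 487, q_3 = 3*23 + 11 = 80.
q_3 = 80 > 38, so the last convergent with denominator <= 38 is p_2/q_2 = 140/23.
The closest fraction with denominator <= 38 is either p_2/q_2 or the intermediate fraction (k*p_2 + p_1)/(k*q_2 + q_1) with the largest k >= 1 whose denominator stays <= 38; these approach x as k grows, and every other convergent or intermediate fraction in range is farther away.
Largest k: floor((38 - q_1)/q_2) = floor((38 - 11)/23) = 1.
That gives (1*140 + 67)/(1*23 + 11) = 207/34.
Compare the errors: |x - 140/23| = |1114*23 - 140*183|/(183*23) = 2/4209, and |x - 207/34| = |1114*34 - 207*183|/(183*34) = 5/6222.
Cross-multiplying, 2*6222 = 12444 < 21045 = 5*4209, so 2/4209 is smaller: the convergent 140/23 is closer to x than 207/34.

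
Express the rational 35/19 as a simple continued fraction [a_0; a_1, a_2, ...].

Run the Euclidean algorithm on 35 and 19; the successive quotients are the partial quotients a_0, a_1, ... (each step inverts the fractional part left over by the previous one):
  35 = 1*19 + 16, so a_0 = 1.
  19 = 1*16 + 3, so a_1 = 1.
  16 = 5*3 + 1, so a_2 = 5.
  3 = 3*1 + 0, so a_3 = 3.
The remainder reaches 0 after 4 divisions, so the expansion has 4 partial quotients, read off in order.

[1; 1, 5, 3]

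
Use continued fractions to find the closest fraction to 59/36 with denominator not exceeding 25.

Expand x = 59/36 as a continued fraction with the Euclidean algorithm:
  59 = 1*36 + 23, so a_0 = 1.
  36 = 1*23 + 13, so a_1 = 1.
  23 = 1*13 + 10, so a_2 = 1.
  13 = 1*10 + 3, so a_3 = 1.
  10 = 3*3 + 1, so a_4 = 3.
  3 = 3*1 + 0, so a_5 = 3.
so x = [1; 1, 1, 1, 3, 3].
Convergents (p_i = a_i*p_{i-1} + p_{i-2}, q_i = a_i*q_{i-1} + q_{i-2} with p_{-2}=0, p_{-1}=1, q_{-2}=1, q_{-1}=0), until the denominator exceeds 25:
  i=0: a_0=1, p_0 = 1*1 + 0 = 1, q_0 = 1*0 + 1 = 1.
  i=1: a_1=1, p_1 = 1*1 + 1 = 2, q_1 = 1*1 + 0 = 1.
  i=2: a_2=1, p_2 = 1*2 + 1 = 3, q_2 = 1*1 + 1 = 2.
  i=3: a_3=1, p_3 = 1*3 + 2 = 5, q_3 = 1*2 + 1 = 3.
  i=4: a_4=3, p_4 = 3*5 + 3 = 18, q_4 = 3*3 + 2 = 11.
  i=5: a_5=3, p_5 = 3*18 + 5 = 59, q_5 = 3*11 + 3 = 36.
q_5 = 36 > 25, so the last convergent with denominator <= 25 is p_4/q_4 = 18/11.
The closest fraction with denominator <= 25 is either p_4/q_4 or the intermediate fraction (k*p_4 + p_3)/(k*q_4 + q_3) with the largest k >= 1 whose denominator stays <= 25; these approach x as k grows, and every other convergent or intermediate fraction in range is farther away.
Largest k: floor((25 - q_3)/q_4) = floor((25 - 3)/11) = 2.
That gives (2*18 + 5)/(2*11 + 3) = 41/25.
Compare the errors: |x - 18/11| = |59*11 - 18*36|/(36*11) = 1/396, and |x - 41/25| = |59*25 - 41*36|/(36*25) = 1/900.
Cross-multiplying, 1*396 = 396 < 900 = 1*900, so 1/900 is smaller: the intermediate fraction 41/25 is closer to x than 18/11.

41/25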